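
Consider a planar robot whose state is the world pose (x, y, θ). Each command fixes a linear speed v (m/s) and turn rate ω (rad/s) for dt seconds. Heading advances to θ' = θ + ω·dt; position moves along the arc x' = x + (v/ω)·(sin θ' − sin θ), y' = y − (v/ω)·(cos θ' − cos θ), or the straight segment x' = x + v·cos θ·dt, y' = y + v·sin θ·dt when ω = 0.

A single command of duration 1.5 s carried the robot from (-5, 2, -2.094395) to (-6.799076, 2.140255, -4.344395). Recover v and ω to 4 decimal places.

v = 1.5000, ω = -1.5000

Δθ = -4.344395 − -2.094395 = -2.250000
ω = Δθ/dt = -2.250000/1.5 = -1.5000
R = Δx/(sin θ' − sin θ) = -1.0000
v = R·ω = -1.0000·-1.5000 = 1.5000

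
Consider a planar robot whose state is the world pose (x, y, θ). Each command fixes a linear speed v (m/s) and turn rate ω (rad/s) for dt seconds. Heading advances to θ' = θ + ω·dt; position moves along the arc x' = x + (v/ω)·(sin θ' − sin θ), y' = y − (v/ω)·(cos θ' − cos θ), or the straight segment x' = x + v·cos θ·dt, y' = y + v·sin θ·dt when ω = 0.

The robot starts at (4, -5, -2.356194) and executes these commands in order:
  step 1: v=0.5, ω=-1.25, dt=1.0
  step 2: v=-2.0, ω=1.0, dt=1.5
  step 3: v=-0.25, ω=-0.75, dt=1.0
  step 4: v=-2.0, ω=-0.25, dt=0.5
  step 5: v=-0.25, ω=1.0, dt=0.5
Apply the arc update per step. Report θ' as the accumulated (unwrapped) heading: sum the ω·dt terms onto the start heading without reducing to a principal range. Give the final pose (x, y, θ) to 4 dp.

step 1: θ'=-3.6062 (R=-0.4000) → pose (3.5379, -5.0748, -3.6062)
step 2: θ'=-2.1062 (R=-2.0000) → pose (6.1542, -4.3071, -2.1062)
step 3: θ'=-2.8562 (R=0.3333) → pose (6.3470, -4.1573, -2.8562)
step 4: θ'=-2.9812 (R=8.0000) → pose (7.3217, -3.9364, -2.9812)
step 5: θ'=-2.4812 (R=-0.2500) → pose (7.4351, -3.8871, -2.4812)

(7.4351, -3.8871, -2.4812)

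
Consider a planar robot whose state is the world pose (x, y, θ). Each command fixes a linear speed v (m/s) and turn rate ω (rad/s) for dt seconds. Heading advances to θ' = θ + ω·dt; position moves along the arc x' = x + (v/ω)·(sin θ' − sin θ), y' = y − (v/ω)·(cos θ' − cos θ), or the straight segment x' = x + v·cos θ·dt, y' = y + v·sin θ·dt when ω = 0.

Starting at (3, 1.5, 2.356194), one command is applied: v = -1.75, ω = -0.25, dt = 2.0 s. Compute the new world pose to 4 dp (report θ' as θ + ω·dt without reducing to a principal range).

θ' = 2.3562 + -0.25·2.0 = 1.8562
R = v/ω = -1.75/-0.25 = 7.0000
x' = 3 + 7.0000·(sin 1.8562 − sin 2.3562) = 4.7671
y' = 1.5 − 7.0000·(cos 1.8562 − cos 2.3562) = -1.4790

(4.7671, -1.4790, 1.8562)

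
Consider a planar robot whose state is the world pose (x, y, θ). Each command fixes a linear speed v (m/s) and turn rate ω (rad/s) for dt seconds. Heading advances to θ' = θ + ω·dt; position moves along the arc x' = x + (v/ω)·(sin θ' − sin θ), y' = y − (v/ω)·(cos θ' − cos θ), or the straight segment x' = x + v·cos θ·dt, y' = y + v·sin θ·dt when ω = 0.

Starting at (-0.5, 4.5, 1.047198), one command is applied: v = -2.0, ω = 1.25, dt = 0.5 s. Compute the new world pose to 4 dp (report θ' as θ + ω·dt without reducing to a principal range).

θ' = 1.0472 + 1.25·0.5 = 1.6722
R = v/ω = -2.0/1.25 = -1.6000
x' = -0.5 + -1.6000·(sin 1.6722 − sin 1.0472) = -0.7061
y' = 4.5 − -1.6000·(cos 1.6722 − cos 1.0472) = 3.5380

(-0.7061, 3.5380, 1.6722)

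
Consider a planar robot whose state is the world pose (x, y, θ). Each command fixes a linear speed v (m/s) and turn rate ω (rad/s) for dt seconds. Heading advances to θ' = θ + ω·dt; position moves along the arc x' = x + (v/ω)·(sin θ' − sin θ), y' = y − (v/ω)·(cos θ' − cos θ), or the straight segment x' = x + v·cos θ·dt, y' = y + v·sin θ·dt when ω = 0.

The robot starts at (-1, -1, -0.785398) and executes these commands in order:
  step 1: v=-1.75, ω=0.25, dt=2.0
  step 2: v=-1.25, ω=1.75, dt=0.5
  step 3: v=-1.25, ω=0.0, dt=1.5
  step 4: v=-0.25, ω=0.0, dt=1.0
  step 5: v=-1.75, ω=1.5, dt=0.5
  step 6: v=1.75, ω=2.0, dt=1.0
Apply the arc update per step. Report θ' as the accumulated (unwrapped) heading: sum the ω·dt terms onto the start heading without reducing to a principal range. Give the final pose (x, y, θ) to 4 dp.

(-7.8542, -0.1501, 3.3396)

step 1: θ'=-0.2854 (R=-7.0000) → pose (-3.9790, 0.7671, -0.2854)
step 2: θ'=0.5896 (R=-0.7143) → pose (-4.5772, 0.6754, 0.5896)
step 3: θ'=0.5896 (straight) → pose (-6.1357, -0.3672, 0.5896)
step 4: θ'=0.5896 (straight) → pose (-6.3435, -0.5062, 0.5896)
step 5: θ'=1.3396 (R=-1.1667) → pose (-6.8304, -1.2085, 1.3396)
step 6: θ'=3.3396 (R=0.8750) → pose (-7.8542, -0.1501, 3.3396)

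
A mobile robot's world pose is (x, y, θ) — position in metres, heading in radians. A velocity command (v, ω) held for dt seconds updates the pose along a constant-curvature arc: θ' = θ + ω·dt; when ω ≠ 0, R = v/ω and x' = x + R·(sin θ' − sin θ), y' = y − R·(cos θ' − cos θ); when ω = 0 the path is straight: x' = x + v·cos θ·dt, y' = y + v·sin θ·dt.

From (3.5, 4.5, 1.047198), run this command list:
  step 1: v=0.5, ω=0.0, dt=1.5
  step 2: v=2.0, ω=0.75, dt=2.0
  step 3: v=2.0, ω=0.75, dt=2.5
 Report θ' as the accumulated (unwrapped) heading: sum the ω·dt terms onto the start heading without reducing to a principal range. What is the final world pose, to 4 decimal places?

step 1: θ'=1.0472 (straight) → pose (3.8750, 5.1495, 1.0472)
step 2: θ'=2.5472 (R=2.6667) → pose (3.0590, 8.6922, 2.5472)
step 3: θ'=4.4222 (R=2.6667) → pose (-0.9896, 7.2459, 4.4222)

(-0.9896, 7.2459, 4.4222)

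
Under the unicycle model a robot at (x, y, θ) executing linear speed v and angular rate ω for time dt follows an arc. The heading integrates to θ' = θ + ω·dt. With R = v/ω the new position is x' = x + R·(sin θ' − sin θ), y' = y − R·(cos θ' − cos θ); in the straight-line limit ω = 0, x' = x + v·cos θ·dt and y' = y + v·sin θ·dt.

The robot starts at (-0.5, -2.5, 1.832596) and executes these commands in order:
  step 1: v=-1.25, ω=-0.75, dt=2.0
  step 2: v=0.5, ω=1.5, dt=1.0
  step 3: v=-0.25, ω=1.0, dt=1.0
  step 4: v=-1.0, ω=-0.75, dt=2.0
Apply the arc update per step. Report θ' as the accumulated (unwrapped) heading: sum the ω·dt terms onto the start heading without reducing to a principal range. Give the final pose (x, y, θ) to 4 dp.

step 1: θ'=0.3326 (R=1.6667) → pose (-1.5657, -4.5067, 0.3326)
step 2: θ'=1.8326 (R=0.3333) → pose (-1.3526, -4.1054, 1.8326)
step 3: θ'=2.8326 (R=-0.2500) → pose (-1.1871, -4.2788, 2.8326)
step 4: θ'=1.3326 (R=1.3333) → pose (-0.2969, -5.8636, 1.3326)

(-0.2969, -5.8636, 1.3326)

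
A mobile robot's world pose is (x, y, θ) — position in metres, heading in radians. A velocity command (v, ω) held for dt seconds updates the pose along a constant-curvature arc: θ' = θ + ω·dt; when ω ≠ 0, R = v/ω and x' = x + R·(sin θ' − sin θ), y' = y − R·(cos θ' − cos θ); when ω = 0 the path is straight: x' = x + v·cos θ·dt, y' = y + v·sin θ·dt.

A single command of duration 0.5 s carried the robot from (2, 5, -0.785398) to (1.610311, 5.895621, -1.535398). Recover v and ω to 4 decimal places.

v = -2.0000, ω = -1.5000

Δθ = -1.535398 − -0.785398 = -0.750000
ω = Δθ/dt = -0.750000/0.5 = -1.5000
R = −Δy/(cos θ' − cos θ) = 1.3333
v = R·ω = 1.3333·-1.5000 = -2.0000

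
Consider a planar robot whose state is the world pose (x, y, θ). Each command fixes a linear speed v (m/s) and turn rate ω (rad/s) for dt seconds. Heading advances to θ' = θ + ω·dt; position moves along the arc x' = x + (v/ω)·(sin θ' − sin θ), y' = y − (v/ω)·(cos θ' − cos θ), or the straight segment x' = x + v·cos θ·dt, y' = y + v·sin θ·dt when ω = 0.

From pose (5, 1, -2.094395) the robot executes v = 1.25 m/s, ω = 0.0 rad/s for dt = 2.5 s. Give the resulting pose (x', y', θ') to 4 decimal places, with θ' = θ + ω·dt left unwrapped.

θ' = -2.0944 + 0.0·2.5 = -2.0944
ω = 0 → straight: x' = 5 + 1.25·cos(-2.0944)·2.5 = 3.4375
y' = 1 + 1.25·sin(-2.0944)·2.5 = -1.7063

(3.4375, -1.7063, -2.0944)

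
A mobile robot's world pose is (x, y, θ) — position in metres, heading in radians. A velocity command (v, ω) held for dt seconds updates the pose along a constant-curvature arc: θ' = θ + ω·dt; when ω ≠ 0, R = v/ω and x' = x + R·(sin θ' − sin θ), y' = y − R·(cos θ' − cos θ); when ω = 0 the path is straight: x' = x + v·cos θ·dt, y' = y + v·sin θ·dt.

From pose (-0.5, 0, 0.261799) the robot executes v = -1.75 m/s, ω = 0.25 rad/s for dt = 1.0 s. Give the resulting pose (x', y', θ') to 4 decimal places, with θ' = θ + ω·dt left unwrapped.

θ' = 0.2618 + 0.25·1.0 = 0.5118
R = v/ω = -1.75/0.25 = -7.0000
x' = -0.5 + -7.0000·(sin 0.5118 − sin 0.2618) = -2.1165
y' = 0 − -7.0000·(cos 0.5118 − cos 0.2618) = -0.6584

(-2.1165, -0.6584, 0.5118)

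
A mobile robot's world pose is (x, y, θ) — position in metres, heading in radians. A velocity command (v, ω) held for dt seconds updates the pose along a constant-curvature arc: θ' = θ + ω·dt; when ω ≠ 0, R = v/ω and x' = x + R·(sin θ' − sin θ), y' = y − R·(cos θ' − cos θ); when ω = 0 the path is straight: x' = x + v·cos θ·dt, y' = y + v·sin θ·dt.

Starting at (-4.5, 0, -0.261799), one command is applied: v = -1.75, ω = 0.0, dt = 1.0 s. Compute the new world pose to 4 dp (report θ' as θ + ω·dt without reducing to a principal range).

(-6.1904, 0.4529, -0.2618)

θ' = -0.2618 + 0.0·1.0 = -0.2618
ω = 0 → straight: x' = -4.5 + -1.75·cos(-0.2618)·1.0 = -6.1904
y' = 0 + -1.75·sin(-0.2618)·1.0 = 0.4529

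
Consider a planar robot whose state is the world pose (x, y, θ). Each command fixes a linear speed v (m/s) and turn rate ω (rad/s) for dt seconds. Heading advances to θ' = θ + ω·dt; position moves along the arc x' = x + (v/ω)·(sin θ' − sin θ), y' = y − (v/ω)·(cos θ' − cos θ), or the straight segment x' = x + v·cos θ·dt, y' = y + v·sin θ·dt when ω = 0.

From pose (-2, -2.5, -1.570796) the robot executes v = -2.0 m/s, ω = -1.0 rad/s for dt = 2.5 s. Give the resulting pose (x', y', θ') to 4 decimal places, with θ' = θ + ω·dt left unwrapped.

(1.6023, -1.3031, -4.0708)

θ' = -1.5708 + -1.0·2.5 = -4.0708
R = v/ω = -2.0/-1.0 = 2.0000
x' = -2 + 2.0000·(sin -4.0708 − sin -1.5708) = 1.6023
y' = -2.5 − 2.0000·(cos -4.0708 − cos -1.5708) = -1.3031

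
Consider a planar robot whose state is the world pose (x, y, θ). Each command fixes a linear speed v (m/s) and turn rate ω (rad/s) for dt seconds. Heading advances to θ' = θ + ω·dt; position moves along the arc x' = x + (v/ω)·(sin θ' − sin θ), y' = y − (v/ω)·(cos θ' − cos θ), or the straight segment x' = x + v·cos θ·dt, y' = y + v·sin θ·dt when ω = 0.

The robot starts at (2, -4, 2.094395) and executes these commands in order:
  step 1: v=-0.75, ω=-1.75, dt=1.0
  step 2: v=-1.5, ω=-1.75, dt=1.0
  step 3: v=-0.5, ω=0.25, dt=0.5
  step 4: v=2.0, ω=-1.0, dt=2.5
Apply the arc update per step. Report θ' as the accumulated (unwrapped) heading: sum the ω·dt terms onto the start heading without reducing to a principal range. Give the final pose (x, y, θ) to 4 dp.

step 1: θ'=0.3444 (R=0.4286) → pose (1.7735, -4.6177, 0.3444)
step 2: θ'=-1.4056 (R=0.8571) → pose (0.6387, -3.9518, -1.4056)
step 3: θ'=-1.2806 (R=-2.0000) → pose (0.5823, -3.7084, -1.2806)
step 4: θ'=-3.7806 (R=-2.0000) → pose (-2.5269, -5.8861, -3.7806)

(-2.5269, -5.8861, -3.7806)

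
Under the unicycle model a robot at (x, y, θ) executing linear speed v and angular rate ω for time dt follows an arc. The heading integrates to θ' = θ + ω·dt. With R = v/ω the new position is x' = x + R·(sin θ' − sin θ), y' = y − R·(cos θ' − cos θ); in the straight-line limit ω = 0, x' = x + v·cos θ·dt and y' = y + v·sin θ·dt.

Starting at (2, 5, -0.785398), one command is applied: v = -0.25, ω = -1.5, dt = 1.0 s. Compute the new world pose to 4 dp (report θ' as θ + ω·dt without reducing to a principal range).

(1.9920, 5.2271, -2.2854)

θ' = -0.7854 + -1.5·1.0 = -2.2854
R = v/ω = -0.25/-1.5 = 0.1667
x' = 2 + 0.1667·(sin -2.2854 − sin -0.7854) = 1.9920
y' = 5 − 0.1667·(cos -2.2854 − cos -0.7854) = 5.2271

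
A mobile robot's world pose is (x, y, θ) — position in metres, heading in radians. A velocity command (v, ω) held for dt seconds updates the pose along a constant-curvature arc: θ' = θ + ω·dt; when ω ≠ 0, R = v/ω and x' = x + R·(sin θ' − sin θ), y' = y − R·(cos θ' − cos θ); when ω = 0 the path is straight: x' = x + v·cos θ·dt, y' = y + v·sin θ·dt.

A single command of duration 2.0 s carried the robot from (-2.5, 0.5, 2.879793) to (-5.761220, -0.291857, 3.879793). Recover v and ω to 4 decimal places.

Δθ = 3.879793 − 2.879793 = 1.000000
ω = Δθ/dt = 1.000000/2.0 = 0.5000
R = Δx/(sin θ' − sin θ) = 3.5000
v = R·ω = 3.5000·0.5000 = 1.7500

v = 1.7500, ω = 0.5000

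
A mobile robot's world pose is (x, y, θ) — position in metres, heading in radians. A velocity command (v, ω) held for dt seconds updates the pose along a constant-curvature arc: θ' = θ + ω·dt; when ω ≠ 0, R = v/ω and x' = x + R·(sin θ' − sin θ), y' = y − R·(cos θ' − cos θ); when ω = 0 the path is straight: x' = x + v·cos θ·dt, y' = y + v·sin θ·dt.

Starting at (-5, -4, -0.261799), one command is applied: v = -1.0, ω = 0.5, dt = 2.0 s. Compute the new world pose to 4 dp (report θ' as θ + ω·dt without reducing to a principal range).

(-6.8636, -4.4525, 0.7382)

θ' = -0.2618 + 0.5·2.0 = 0.7382
R = v/ω = -1.0/0.5 = -2.0000
x' = -5 + -2.0000·(sin 0.7382 − sin -0.2618) = -6.8636
y' = -4 − -2.0000·(cos 0.7382 − cos -0.2618) = -4.4525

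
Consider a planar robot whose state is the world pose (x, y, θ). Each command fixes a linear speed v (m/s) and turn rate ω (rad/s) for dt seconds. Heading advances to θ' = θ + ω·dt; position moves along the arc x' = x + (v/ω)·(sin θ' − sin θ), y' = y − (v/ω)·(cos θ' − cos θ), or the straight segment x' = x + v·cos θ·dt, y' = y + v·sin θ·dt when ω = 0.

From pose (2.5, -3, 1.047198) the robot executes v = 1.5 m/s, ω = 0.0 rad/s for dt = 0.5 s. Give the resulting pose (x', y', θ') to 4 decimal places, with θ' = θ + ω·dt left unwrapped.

θ' = 1.0472 + 0.0·0.5 = 1.0472
ω = 0 → straight: x' = 2.5 + 1.5·cos(1.0472)·0.5 = 2.8750
y' = -3 + 1.5·sin(1.0472)·0.5 = -2.3505

(2.8750, -2.3505, 1.0472)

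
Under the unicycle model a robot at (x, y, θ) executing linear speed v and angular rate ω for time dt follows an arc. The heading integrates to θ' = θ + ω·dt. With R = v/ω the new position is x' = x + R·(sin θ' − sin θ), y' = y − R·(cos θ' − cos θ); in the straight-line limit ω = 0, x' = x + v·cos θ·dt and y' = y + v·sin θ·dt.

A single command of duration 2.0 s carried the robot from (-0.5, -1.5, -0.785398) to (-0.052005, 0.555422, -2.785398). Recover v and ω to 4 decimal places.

Δθ = -2.785398 − -0.785398 = -2.000000
ω = Δθ/dt = -2.000000/2.0 = -1.0000
R = −Δy/(cos θ' − cos θ) = 1.2500
v = R·ω = 1.2500·-1.0000 = -1.2500

v = -1.2500, ω = -1.0000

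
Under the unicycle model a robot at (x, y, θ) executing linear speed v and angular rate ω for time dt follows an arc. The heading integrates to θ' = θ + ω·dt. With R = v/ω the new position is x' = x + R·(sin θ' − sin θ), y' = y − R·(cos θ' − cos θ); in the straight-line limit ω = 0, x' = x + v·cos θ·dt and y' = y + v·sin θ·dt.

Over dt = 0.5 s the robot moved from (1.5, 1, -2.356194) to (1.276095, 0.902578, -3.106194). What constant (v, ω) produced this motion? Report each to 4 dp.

Δθ = -3.106194 − -2.356194 = -0.750000
ω = Δθ/dt = -0.750000/0.5 = -1.5000
R = Δx/(sin θ' − sin θ) = -0.3333
v = R·ω = -0.3333·-1.5000 = 0.5000

v = 0.5000, ω = -1.5000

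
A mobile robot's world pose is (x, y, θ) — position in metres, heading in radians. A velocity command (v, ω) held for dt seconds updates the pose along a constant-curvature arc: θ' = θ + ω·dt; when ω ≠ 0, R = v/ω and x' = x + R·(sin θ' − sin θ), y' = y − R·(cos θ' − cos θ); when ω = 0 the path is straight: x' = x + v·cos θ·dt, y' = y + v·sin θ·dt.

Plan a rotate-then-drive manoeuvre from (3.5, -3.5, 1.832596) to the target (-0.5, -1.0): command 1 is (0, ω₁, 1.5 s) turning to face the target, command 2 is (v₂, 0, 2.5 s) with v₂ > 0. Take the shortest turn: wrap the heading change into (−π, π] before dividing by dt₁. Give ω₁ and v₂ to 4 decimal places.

heading to target = atan2(-1−-3.5, -0.5−3.5) = 2.5830
Δθ = wrap(2.5830 − 1.8326) = 0.7504; ω₁ = Δθ/dt₁ = 0.5003
distance = √((-0.5−3.5)² + (-1−-3.5)²) = 4.7170; v₂ = distance/dt₂ = 1.8868

ω₁ = 0.5003, v₂ = 1.8868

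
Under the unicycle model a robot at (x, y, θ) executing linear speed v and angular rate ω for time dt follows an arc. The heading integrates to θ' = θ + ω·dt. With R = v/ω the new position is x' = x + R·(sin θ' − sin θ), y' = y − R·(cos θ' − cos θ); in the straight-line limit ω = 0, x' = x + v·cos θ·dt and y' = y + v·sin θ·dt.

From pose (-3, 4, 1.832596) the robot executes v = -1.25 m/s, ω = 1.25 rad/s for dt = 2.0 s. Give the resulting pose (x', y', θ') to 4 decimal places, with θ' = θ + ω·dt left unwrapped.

θ' = 1.8326 + 1.25·2.0 = 4.3326
R = v/ω = -1.25/1.25 = -1.0000
x' = -3 + -1.0000·(sin 4.3326 − sin 1.8326) = -1.1053
y' = 4 − -1.0000·(cos 4.3326 − cos 1.8326) = 3.8881

(-1.1053, 3.8881, 4.3326)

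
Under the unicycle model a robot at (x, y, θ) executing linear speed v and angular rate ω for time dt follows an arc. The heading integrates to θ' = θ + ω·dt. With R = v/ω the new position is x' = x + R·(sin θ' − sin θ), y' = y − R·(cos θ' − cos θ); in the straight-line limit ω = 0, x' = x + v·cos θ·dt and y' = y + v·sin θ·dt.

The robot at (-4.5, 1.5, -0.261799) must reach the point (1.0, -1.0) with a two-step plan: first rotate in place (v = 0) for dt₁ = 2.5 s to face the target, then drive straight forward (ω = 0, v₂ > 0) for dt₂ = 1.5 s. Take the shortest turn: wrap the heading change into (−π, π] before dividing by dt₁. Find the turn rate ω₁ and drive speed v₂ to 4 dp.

ω₁ = -0.0659, v₂ = 4.0277

heading to target = atan2(-1−1.5, 1−-4.5) = -0.4266
Δθ = wrap(-0.4266 − -0.2618) = -0.1648; ω₁ = Δθ/dt₁ = -0.0659
distance = √((1−-4.5)² + (-1−1.5)²) = 6.0415; v₂ = distance/dt₂ = 4.0277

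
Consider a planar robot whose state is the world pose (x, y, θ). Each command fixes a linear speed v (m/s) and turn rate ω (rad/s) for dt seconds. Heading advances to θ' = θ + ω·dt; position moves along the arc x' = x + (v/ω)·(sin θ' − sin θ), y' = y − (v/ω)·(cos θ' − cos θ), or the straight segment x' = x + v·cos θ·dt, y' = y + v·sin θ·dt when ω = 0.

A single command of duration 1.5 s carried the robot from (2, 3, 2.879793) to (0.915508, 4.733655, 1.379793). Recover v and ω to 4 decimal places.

v = 1.5000, ω = -1.0000

Δθ = 1.379793 − 2.879793 = -1.500000
ω = Δθ/dt = -1.500000/1.5 = -1.0000
R = −Δy/(cos θ' − cos θ) = -1.5000
v = R·ω = -1.5000·-1.0000 = 1.5000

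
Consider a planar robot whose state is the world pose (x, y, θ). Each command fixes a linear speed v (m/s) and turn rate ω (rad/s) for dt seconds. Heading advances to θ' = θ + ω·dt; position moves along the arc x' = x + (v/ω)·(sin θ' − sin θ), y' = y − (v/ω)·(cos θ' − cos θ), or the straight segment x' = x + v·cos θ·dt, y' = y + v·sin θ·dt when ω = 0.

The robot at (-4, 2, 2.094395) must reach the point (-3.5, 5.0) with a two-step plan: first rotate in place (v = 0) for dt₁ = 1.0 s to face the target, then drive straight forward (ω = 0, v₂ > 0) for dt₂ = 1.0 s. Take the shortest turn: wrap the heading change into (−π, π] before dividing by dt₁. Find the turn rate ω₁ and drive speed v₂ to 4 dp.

heading to target = atan2(5−2, -3.5−-4) = 1.4056
Δθ = wrap(1.4056 − 2.0944) = -0.6887; ω₁ = Δθ/dt₁ = -0.6887
distance = √((-3.5−-4)² + (5−2)²) = 3.0414; v₂ = distance/dt₂ = 3.0414

ω₁ = -0.6887, v₂ = 3.0414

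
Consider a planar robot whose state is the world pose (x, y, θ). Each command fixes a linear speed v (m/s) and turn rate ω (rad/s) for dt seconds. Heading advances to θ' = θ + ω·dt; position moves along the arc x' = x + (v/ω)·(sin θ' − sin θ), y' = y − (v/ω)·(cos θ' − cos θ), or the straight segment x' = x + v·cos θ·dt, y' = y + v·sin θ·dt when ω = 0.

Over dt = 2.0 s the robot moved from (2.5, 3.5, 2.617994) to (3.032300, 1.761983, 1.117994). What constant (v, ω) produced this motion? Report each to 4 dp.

Δθ = 1.117994 − 2.617994 = -1.500000
ω = Δθ/dt = -1.500000/2.0 = -0.7500
R = −Δy/(cos θ' − cos θ) = 1.3333
v = R·ω = 1.3333·-0.7500 = -1.0000

v = -1.0000, ω = -0.7500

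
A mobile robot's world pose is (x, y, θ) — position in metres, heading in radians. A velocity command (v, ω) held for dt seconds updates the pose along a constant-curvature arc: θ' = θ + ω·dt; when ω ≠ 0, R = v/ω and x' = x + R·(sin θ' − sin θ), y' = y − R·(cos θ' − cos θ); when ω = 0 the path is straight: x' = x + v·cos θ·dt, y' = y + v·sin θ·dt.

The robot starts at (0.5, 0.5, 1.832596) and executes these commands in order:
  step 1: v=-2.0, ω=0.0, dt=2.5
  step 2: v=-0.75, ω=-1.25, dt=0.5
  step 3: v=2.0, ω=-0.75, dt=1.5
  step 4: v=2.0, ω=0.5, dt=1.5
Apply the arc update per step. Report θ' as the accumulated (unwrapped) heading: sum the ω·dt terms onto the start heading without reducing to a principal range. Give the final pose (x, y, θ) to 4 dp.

step 1: θ'=1.8326 (straight) → pose (1.7941, -4.3296, 1.8326)
step 2: θ'=1.2076 (R=0.6000) → pose (1.7754, -4.6981, 1.2076)
step 3: θ'=0.0826 (R=-2.6667) → pose (4.0481, -2.9879, 0.0826)
step 4: θ'=0.8326 (R=4.0000) → pose (6.6768, -1.6934, 0.8326)

(6.6768, -1.6934, 0.8326)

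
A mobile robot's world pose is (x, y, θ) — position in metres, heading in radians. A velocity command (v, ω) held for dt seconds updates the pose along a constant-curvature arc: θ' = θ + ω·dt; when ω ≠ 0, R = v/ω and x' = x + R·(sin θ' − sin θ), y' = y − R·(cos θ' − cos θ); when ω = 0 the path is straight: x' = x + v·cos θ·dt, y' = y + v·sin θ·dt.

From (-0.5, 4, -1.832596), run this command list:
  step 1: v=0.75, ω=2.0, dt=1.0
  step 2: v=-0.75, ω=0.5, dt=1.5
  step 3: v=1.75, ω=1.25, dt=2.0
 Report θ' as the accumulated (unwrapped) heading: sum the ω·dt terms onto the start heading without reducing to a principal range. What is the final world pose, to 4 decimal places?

(-2.5093, 5.1641, 3.4174)

step 1: θ'=0.1674 (R=0.3750) → pose (-0.0753, 3.5332, 0.1674)
step 2: θ'=0.9174 (R=-1.5000) → pose (-1.0164, 2.9660, 0.9174)
step 3: θ'=3.4174 (R=1.4000) → pose (-2.5093, 5.1641, 3.4174)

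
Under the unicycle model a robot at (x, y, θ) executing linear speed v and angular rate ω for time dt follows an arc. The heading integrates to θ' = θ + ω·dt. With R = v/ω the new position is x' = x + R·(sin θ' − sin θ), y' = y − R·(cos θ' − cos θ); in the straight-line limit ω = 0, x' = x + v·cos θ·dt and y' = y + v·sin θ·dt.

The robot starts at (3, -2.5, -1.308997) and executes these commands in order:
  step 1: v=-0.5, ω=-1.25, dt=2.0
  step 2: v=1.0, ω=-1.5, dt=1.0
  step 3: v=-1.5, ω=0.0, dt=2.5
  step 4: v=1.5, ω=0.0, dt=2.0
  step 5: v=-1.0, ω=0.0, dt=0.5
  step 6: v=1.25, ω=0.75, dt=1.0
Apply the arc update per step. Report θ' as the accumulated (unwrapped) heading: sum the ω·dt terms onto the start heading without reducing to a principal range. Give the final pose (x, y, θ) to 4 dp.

step 1: θ'=-3.8090 (R=0.4000) → pose (3.6340, -2.0823, -3.8090)
step 2: θ'=-5.3090 (R=-0.6667) → pose (3.4951, -1.1841, -5.3090)
step 3: θ'=-5.3090 (straight) → pose (1.3882, -4.2863, -5.3090)
step 4: θ'=-5.3090 (straight) → pose (3.0737, -1.8046, -5.3090)
step 5: θ'=-5.3090 (straight) → pose (2.7928, -2.2182, -5.3090)
step 6: θ'=-4.5590 (R=1.6667) → pose (3.0611, -1.0271, -4.5590)

(3.0611, -1.0271, -4.5590)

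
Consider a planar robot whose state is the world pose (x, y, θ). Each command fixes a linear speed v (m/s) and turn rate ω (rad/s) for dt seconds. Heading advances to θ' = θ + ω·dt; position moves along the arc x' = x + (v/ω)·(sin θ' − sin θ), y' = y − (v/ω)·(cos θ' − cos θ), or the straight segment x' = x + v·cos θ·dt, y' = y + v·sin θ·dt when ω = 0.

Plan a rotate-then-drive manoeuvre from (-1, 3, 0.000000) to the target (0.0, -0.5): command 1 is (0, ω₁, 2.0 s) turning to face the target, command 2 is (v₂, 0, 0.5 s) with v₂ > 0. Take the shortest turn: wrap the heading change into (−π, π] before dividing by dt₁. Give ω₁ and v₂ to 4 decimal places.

ω₁ = -0.6462, v₂ = 7.2801

heading to target = atan2(-0.5−3, 0−-1) = -1.2925
Δθ = wrap(-1.2925 − 0.0000) = -1.2925; ω₁ = Δθ/dt₁ = -0.6462
distance = √((0−-1)² + (-0.5−3)²) = 3.6401; v₂ = distance/dt₂ = 7.2801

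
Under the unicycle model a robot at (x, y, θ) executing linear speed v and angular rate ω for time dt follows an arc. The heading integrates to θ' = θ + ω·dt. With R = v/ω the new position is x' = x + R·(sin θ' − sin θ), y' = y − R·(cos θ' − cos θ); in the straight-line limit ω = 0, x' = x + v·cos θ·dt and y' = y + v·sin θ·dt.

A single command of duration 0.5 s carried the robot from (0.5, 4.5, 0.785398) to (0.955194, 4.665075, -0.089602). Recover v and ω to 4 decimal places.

v = 1.0000, ω = -1.7500

Δθ = -0.089602 − 0.785398 = -0.875000
ω = Δθ/dt = -0.875000/0.5 = -1.7500
R = Δx/(sin θ' − sin θ) = -0.5714
v = R·ω = -0.5714·-1.7500 = 1.0000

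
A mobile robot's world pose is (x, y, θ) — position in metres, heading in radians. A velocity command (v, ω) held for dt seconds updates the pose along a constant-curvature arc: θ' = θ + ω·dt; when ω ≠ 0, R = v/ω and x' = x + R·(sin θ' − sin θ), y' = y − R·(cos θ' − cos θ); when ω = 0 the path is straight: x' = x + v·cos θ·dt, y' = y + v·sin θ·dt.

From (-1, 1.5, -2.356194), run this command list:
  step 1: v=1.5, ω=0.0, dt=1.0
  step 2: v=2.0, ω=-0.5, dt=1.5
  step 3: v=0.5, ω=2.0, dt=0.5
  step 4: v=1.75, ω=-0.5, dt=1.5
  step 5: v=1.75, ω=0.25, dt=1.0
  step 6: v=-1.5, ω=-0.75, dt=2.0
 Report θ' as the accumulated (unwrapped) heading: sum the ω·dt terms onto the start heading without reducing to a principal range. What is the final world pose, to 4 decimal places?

(-5.9150, -3.7018, -4.1062)

step 1: θ'=-2.3562 (straight) → pose (-2.0607, 0.4393, -2.3562)
step 2: θ'=-3.1062 (R=-4.0000) → pose (-4.7475, -0.7297, -3.1062)
step 3: θ'=-2.1062 (R=0.2500) → pose (-4.9537, -0.8520, -2.1062)
step 4: θ'=-2.8562 (R=-3.5000) → pose (-6.9785, -2.4248, -2.8562)
step 5: θ'=-2.6062 (R=7.0000) → pose (-8.5790, -3.1212, -2.6062)
step 6: θ'=-4.1062 (R=2.0000) → pose (-5.9150, -3.7018, -4.1062)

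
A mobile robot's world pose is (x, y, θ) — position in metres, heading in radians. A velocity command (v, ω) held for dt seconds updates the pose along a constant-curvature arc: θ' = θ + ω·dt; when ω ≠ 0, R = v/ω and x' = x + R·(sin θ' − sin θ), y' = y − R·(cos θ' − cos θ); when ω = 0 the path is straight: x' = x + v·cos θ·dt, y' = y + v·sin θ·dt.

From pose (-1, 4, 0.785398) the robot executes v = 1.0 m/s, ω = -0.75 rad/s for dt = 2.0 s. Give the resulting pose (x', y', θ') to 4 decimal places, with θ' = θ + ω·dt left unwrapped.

(0.8166, 4.0643, -0.7146)

θ' = 0.7854 + -0.75·2.0 = -0.7146
R = v/ω = 1.0/-0.75 = -1.3333
x' = -1 + -1.3333·(sin -0.7146 − sin 0.7854) = 0.8166
y' = 4 − -1.3333·(cos -0.7146 − cos 0.7854) = 4.0643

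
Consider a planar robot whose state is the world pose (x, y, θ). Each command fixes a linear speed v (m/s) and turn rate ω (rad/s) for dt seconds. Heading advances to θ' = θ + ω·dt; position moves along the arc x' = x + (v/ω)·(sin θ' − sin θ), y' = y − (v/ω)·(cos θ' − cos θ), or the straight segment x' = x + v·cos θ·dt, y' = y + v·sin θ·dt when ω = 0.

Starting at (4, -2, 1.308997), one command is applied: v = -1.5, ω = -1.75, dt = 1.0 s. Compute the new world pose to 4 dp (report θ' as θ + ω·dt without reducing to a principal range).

θ' = 1.3090 + -1.75·1.0 = -0.4410
R = v/ω = -1.5/-1.75 = 0.8571
x' = 4 + 0.8571·(sin -0.4410 − sin 1.3090) = 2.8062
y' = -2 − 0.8571·(cos -0.4410 − cos 1.3090) = -2.5533

(2.8062, -2.5533, -0.4410)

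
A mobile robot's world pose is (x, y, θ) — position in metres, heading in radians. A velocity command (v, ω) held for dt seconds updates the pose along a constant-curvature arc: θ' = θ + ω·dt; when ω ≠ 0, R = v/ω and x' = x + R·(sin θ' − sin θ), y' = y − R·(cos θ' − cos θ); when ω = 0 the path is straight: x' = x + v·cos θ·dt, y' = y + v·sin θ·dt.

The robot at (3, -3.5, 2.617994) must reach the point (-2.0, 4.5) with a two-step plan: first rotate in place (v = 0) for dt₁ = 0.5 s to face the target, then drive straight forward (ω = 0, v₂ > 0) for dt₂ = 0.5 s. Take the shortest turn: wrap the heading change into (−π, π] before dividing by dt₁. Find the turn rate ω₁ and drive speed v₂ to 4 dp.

ω₁ = -0.9772, v₂ = 18.8680

heading to target = atan2(4.5−-3.5, -2−3) = 2.1294
Δθ = wrap(2.1294 − 2.6180) = -0.4886; ω₁ = Δθ/dt₁ = -0.9772
distance = √((-2−3)² + (4.5−-3.5)²) = 9.4340; v₂ = distance/dt₂ = 18.8680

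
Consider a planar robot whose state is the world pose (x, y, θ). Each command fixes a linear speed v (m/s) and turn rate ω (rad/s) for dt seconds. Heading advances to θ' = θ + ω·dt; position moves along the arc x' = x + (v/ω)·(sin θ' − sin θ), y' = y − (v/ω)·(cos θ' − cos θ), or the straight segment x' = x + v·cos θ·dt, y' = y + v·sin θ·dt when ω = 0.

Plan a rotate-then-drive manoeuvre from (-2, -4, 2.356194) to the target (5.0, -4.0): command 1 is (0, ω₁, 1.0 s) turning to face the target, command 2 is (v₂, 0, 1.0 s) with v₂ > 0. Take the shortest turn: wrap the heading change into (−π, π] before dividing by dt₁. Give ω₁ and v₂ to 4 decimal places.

heading to target = atan2(-4−-4, 5−-2) = 0.0000
Δθ = wrap(0.0000 − 2.3562) = -2.3562; ω₁ = Δθ/dt₁ = -2.3562
distance = √((5−-2)² + (-4−-4)²) = 7.0000; v₂ = distance/dt₂ = 7.0000

ω₁ = -2.3562, v₂ = 7.0000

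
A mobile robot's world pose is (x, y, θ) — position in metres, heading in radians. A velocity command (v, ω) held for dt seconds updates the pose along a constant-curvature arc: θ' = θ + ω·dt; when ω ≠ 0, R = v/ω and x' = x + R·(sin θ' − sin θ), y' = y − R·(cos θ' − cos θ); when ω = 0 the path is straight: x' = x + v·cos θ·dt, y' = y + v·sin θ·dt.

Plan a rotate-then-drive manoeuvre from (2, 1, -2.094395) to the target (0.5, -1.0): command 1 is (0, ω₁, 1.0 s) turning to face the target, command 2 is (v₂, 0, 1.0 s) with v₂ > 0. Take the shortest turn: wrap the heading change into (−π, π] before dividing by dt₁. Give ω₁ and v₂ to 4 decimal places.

heading to target = atan2(-1−1, 0.5−2) = -2.2143
Δθ = wrap(-2.2143 − -2.0944) = -0.1199; ω₁ = Δθ/dt₁ = -0.1199
distance = √((0.5−2)² + (-1−1)²) = 2.5000; v₂ = distance/dt₂ = 2.5000

ω₁ = -0.1199, v₂ = 2.5000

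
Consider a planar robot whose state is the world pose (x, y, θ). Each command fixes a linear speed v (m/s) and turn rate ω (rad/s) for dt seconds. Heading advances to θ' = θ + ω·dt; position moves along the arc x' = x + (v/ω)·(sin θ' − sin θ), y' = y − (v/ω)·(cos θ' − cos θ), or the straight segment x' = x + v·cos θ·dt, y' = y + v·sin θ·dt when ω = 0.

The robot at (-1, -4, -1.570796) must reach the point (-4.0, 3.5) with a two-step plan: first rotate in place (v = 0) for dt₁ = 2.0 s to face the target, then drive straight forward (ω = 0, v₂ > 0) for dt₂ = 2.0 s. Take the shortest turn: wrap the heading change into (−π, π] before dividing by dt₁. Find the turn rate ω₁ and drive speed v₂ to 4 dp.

ω₁ = -1.3805, v₂ = 4.0389

heading to target = atan2(3.5−-4, -4−-1) = 1.9513
Δθ = wrap(1.9513 − -1.5708) = -2.7611; ω₁ = Δθ/dt₁ = -1.3805
distance = √((-4−-1)² + (3.5−-4)²) = 8.0777; v₂ = distance/dt₂ = 4.0389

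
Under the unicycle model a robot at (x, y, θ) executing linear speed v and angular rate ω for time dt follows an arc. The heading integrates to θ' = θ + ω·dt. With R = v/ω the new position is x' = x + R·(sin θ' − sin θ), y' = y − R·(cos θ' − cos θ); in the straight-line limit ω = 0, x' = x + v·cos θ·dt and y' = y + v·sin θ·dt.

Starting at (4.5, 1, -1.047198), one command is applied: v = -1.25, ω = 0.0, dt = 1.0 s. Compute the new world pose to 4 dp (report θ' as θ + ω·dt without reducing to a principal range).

(3.8750, 2.0825, -1.0472)

θ' = -1.0472 + 0.0·1.0 = -1.0472
ω = 0 → straight: x' = 4.5 + -1.25·cos(-1.0472)·1.0 = 3.8750
y' = 1 + -1.25·sin(-1.0472)·1.0 = 2.0825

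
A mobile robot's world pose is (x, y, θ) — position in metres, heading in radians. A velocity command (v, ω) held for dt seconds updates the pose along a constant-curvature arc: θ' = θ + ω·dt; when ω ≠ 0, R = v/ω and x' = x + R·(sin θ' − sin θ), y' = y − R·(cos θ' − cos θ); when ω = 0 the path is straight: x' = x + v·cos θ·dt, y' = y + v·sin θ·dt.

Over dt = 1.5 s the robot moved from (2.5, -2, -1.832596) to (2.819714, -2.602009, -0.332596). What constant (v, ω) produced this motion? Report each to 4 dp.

Δθ = -0.332596 − -1.832596 = 1.500000
ω = Δθ/dt = 1.500000/1.5 = 1.0000
R = −Δy/(cos θ' − cos θ) = 0.5000
v = R·ω = 0.5000·1.0000 = 0.5000

v = 0.5000, ω = 1.0000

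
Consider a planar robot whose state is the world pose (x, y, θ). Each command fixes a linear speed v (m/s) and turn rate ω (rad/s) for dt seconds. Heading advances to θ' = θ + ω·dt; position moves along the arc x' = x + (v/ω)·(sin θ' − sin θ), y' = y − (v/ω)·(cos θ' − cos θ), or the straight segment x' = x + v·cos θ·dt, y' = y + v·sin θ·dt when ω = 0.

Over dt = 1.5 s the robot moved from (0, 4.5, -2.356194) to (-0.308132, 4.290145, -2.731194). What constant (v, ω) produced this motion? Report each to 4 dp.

Δθ = -2.731194 − -2.356194 = -0.375000
ω = Δθ/dt = -0.375000/1.5 = -0.2500
R = Δx/(sin θ' − sin θ) = -1.0000
v = R·ω = -1.0000·-0.2500 = 0.2500

v = 0.2500, ω = -0.2500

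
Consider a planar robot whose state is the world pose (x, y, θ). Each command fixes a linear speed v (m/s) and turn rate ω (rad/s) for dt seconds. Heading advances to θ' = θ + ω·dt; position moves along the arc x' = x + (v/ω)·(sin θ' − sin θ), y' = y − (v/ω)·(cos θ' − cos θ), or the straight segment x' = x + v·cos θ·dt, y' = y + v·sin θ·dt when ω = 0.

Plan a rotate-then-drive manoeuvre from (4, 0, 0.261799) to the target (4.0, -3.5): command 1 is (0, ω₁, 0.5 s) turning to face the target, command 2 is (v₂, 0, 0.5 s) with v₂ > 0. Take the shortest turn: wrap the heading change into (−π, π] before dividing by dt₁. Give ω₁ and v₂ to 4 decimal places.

ω₁ = -3.6652, v₂ = 7.0000

heading to target = atan2(-3.5−0, 4−4) = -1.5708
Δθ = wrap(-1.5708 − 0.2618) = -1.8326; ω₁ = Δθ/dt₁ = -3.6652
distance = √((4−4)² + (-3.5−0)²) = 3.5000; v₂ = distance/dt₂ = 7.0000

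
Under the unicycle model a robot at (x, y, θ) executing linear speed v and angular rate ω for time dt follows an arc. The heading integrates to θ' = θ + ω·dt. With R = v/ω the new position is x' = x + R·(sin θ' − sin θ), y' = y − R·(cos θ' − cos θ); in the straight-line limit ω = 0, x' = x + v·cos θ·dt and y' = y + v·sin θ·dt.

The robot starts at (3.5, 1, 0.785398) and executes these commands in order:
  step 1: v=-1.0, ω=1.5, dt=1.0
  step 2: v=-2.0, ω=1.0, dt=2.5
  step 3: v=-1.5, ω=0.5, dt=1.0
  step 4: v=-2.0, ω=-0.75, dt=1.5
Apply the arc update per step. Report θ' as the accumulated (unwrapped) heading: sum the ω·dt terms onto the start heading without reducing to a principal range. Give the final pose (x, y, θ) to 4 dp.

step 1: θ'=2.2854 (R=-0.6667) → pose (3.4678, 0.0917, 2.2854)
step 2: θ'=4.7854 (R=-2.0000) → pose (6.9732, 1.5482, 4.7854)
step 3: θ'=5.2854 (R=-3.0000) → pose (6.5020, 2.9559, 5.2854)
step 4: θ'=4.1604 (R=2.6667) → pose (6.4721, 5.8000, 4.1604)

(6.4721, 5.8000, 4.1604)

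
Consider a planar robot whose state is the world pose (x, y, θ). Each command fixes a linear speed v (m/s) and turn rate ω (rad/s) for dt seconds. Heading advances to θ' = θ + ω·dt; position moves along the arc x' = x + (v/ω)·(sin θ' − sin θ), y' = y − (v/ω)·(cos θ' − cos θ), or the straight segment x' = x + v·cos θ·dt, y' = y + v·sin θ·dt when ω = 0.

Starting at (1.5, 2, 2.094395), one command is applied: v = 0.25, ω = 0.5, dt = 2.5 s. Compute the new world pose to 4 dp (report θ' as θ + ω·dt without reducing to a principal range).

(0.9663, 2.2398, 3.3444)

θ' = 2.0944 + 0.5·2.5 = 3.3444
R = v/ω = 0.25/0.5 = 0.5000
x' = 1.5 + 0.5000·(sin 3.3444 − sin 2.0944) = 0.9663
y' = 2 − 0.5000·(cos 3.3444 − cos 2.0944) = 2.2398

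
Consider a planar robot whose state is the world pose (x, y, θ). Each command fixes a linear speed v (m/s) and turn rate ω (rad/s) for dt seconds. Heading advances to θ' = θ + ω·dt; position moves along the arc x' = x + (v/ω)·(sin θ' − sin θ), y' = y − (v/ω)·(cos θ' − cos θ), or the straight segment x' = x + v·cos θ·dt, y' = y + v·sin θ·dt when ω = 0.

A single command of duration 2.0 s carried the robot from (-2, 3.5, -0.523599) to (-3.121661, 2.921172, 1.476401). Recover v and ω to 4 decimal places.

Δθ = 1.476401 − -0.523599 = 2.000000
ω = Δθ/dt = 2.000000/2.0 = 1.0000
R = Δx/(sin θ' − sin θ) = -0.7500
v = R·ω = -0.7500·1.0000 = -0.7500

v = -0.7500, ω = 1.0000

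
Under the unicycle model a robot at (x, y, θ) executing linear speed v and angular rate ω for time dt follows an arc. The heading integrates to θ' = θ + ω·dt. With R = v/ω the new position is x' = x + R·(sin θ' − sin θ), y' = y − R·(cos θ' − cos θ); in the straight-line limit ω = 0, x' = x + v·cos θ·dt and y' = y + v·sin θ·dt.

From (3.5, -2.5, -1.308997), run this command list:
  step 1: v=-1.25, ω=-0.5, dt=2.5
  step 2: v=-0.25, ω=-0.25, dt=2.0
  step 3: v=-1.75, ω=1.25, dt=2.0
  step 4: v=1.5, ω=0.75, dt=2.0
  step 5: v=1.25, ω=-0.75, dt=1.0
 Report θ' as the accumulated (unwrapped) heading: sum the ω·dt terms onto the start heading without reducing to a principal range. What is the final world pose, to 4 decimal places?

step 1: θ'=-2.5590 (R=2.5000) → pose (4.5393, 0.2346, -2.5590)
step 2: θ'=-3.0590 (R=1.0000) → pose (5.0070, 0.3962, -3.0590)
step 3: θ'=-0.5590 (R=-1.4000) → pose (5.6340, 2.9783, -0.5590)
step 4: θ'=0.9410 (R=2.0000) → pose (8.3110, 3.4959, 0.9410)
step 5: θ'=0.1910 (R=-1.6667) → pose (9.3415, 4.1507, 0.1910)

(9.3415, 4.1507, 0.1910)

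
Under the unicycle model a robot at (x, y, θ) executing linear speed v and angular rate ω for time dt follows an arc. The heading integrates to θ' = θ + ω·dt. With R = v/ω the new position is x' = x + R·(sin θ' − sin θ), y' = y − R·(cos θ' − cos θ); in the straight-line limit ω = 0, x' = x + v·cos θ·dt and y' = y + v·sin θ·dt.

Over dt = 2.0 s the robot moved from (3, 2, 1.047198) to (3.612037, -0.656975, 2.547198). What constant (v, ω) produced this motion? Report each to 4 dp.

v = -1.5000, ω = 0.7500

Δθ = 2.547198 − 1.047198 = 1.500000
ω = Δθ/dt = 1.500000/2.0 = 0.7500
R = −Δy/(cos θ' − cos θ) = -2.0000
v = R·ω = -2.0000·0.7500 = -1.5000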